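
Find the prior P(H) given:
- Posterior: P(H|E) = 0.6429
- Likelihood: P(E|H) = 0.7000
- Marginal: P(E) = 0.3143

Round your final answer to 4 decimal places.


From Bayes' theorem: P(H|E) = P(E|H) × P(H) / P(E)

Rearranging for P(H):
P(H) = P(H|E) × P(E) / P(E|H)
     = 0.6429 × 0.3143 / 0.7000
     = 0.20206347 / 0.7000
     = 0.2887


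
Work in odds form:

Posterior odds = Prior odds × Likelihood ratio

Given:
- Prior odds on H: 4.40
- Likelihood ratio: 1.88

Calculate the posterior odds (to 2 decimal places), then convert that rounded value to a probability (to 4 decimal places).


Step 1: Calculate posterior odds
Posterior odds = Prior odds × LR
               = 4.40 × 1.88
               = 8.27

Step 2: Convert to probability
P(H|E) = Posterior odds / (1 + Posterior odds)
       = 8.27 / (1 + 8.27)
       = 8.27 / 9.27
       = 0.8921

The evidence increased P(H) from 0.8148 to 0.8921.


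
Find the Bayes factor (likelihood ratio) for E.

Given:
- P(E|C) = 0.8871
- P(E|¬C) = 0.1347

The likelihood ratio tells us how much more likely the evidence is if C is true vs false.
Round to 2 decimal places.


Likelihood Ratio (LR) = P(E|C) / P(E|¬C)

LR = 0.8871 / 0.1347
   = 6.59

The evidence is 6.59 times more likely if C is true than if C is false.
LR > 1, so observing E raises the odds in favor of C.


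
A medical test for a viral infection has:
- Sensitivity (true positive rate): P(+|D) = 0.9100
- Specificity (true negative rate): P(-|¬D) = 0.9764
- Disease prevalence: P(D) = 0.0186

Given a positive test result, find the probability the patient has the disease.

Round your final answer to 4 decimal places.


Let D = has disease, + = positive test

Given:
- P(D) = 0.0186 (prevalence)
- P(+|D) = 0.9100 (sensitivity)
- P(-|¬D) = 0.9764 (specificity)
- P(+|¬D) = 0.0236 (false positive rate = 1 - specificity)

Step 1: Find P(+)
P(+) = P(+|D)P(D) + P(+|¬D)P(¬D)
     = 0.9100 × 0.0186 + 0.0236 × 0.9814
     = 0.01692600 + 0.02316104
     = 0.04008704

Step 2: Apply Bayes' theorem for P(D|+)
P(D|+) = P(+|D)P(D) / P(+)
       = 0.01692600 / 0.04008704
       = 0.4222


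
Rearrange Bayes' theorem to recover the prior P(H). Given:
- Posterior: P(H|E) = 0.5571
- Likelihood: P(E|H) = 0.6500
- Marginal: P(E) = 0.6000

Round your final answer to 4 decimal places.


From Bayes' theorem: P(H|E) = P(E|H) × P(H) / P(E)

Rearranging for P(H):
P(H) = P(H|E) × P(E) / P(E|H)
     = 0.5571 × 0.6000 / 0.6500
     = 0.33426000 / 0.6500
     = 0.5142


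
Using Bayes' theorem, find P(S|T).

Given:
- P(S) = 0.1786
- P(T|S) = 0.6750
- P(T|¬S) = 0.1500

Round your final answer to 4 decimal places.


Bayes' theorem: P(S|T) = P(T|S) × P(S) / P(T)

Step 1: Calculate P(T) using law of total probability
P(T) = P(T|S)P(S) + P(T|¬S)P(¬S)
     = 0.6750 × 0.1786 + 0.1500 × 0.8214
     = 0.12055500 + 0.12321000
     = 0.24376500

Step 2: Apply Bayes' theorem
P(S|T) = P(T|S) × P(S) / P(T)
       = 0.12055500 / 0.24376500
       = 0.4946


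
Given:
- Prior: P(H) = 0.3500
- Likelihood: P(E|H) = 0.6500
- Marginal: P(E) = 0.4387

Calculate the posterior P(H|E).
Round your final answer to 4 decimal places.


Using Bayes' theorem:

P(H|E) = P(E|H) × P(H) / P(E)
       = 0.6500 × 0.3500 / 0.4387
       = 0.22750000 / 0.4387
       = 0.5186

The evidence strengthens our belief in H.
Prior: 0.3500 → Posterior: 0.5186


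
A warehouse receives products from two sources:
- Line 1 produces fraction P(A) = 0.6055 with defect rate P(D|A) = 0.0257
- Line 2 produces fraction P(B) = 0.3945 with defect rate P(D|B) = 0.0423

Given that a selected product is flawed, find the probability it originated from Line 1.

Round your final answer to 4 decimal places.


Let A = from Line 1, D = flawed

Given:
- P(A) = 0.6055, P(B) = 0.3945
- P(D|A) = 0.0257, P(D|B) = 0.0423

Step 1: Find P(D)
P(D) = P(D|A)P(A) + P(D|B)P(B)
     = 0.0257 × 0.6055 + 0.0423 × 0.3945
     = 0.01556135 + 0.01668735
     = 0.03224870

Step 2: Apply Bayes' theorem
P(A|D) = P(D|A)P(A) / P(D)
       = 0.01556135 / 0.03224870
       = 0.4825


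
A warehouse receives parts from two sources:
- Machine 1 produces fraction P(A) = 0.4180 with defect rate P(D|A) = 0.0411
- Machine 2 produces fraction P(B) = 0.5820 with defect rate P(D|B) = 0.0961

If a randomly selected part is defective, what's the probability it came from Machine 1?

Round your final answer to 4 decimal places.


Let A = from Machine 1, D = defective

Given:
- P(A) = 0.4180, P(B) = 0.5820
- P(D|A) = 0.0411, P(D|B) = 0.0961

Step 1: Find P(D)
P(D) = P(D|A)P(A) + P(D|B)P(B)
     = 0.0411 × 0.4180 + 0.0961 × 0.5820
     = 0.01717980 + 0.05593020
     = 0.07311000

Step 2: Apply Bayes' theorem
P(A|D) = P(D|A)P(A) / P(D)
       = 0.01717980 / 0.07311000
       = 0.2350


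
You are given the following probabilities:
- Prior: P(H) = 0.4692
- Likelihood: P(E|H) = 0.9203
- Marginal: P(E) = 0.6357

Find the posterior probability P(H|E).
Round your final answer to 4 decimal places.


Using Bayes' theorem:

P(H|E) = P(E|H) × P(H) / P(E)
       = 0.9203 × 0.4692 / 0.6357
       = 0.43180476 / 0.6357
       = 0.6793

The evidence strengthens our belief in H.
Prior: 0.4692 → Posterior: 0.6793


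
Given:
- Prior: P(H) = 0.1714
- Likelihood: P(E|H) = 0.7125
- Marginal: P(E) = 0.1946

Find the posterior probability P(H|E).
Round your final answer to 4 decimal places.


Using Bayes' theorem:

P(H|E) = P(E|H) × P(H) / P(E)
       = 0.7125 × 0.1714 / 0.1946
       = 0.12212250 / 0.1946
       = 0.6276

The evidence strengthens our belief in H.
Prior: 0.1714 → Posterior: 0.6276


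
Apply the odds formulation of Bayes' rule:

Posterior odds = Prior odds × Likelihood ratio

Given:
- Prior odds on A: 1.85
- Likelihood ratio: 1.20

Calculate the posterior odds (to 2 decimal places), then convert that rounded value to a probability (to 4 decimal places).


Step 1: Calculate posterior odds
Posterior odds = Prior odds × LR
               = 1.85 × 1.20
               = 2.22

Step 2: Convert to probability
P(A|E) = Posterior odds / (1 + Posterior odds)
       = 2.22 / (1 + 2.22)
       = 2.22 / 3.22
       = 0.6894

The evidence increased P(A) from 0.6491 to 0.6894.


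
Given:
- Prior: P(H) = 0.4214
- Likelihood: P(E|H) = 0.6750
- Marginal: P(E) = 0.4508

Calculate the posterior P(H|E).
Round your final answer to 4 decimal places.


Using Bayes' theorem:

P(H|E) = P(E|H) × P(H) / P(E)
       = 0.6750 × 0.4214 / 0.4508
       = 0.28444500 / 0.4508
       = 0.6310

The evidence strengthens our belief in H.
Prior: 0.4214 → Posterior: 0.6310


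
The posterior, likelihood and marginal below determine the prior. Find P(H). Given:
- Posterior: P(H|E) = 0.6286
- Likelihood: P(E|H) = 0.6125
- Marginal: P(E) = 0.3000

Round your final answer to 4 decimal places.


From Bayes' theorem: P(H|E) = P(E|H) × P(H) / P(E)

Rearranging for P(H):
P(H) = P(H|E) × P(E) / P(E|H)
     = 0.6286 × 0.3000 / 0.6125
     = 0.18858000 / 0.6125
     = 0.3079


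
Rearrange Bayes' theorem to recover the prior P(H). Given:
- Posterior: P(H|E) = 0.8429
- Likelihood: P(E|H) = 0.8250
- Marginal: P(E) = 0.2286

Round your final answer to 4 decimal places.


From Bayes' theorem: P(H|E) = P(E|H) × P(H) / P(E)

Rearranging for P(H):
P(H) = P(H|E) × P(E) / P(E|H)
     = 0.8429 × 0.2286 / 0.8250
     = 0.19268694 / 0.8250
     = 0.2336


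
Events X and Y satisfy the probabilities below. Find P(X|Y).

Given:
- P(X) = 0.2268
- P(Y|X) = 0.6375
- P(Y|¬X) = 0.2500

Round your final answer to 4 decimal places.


Bayes' theorem: P(X|Y) = P(Y|X) × P(X) / P(Y)

Step 1: Calculate P(Y) using law of total probability
P(Y) = P(Y|X)P(X) + P(Y|¬X)P(¬X)
     = 0.6375 × 0.2268 + 0.2500 × 0.7732
     = 0.14458500 + 0.19330000
     = 0.33788500

Step 2: Apply Bayes' theorem
P(X|Y) = P(Y|X) × P(X) / P(Y)
       = 0.14458500 / 0.33788500
       = 0.4279


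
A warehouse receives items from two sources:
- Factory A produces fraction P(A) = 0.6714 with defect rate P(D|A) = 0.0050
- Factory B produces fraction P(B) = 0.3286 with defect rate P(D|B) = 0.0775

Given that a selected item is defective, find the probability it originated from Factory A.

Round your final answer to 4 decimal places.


Let A = from Factory A, D = defective

Given:
- P(A) = 0.6714, P(B) = 0.3286
- P(D|A) = 0.0050, P(D|B) = 0.0775

Step 1: Find P(D)
P(D) = P(D|A)P(A) + P(D|B)P(B)
     = 0.0050 × 0.6714 + 0.0775 × 0.3286
     = 0.00335700 + 0.02546650
     = 0.02882350

Step 2: Apply Bayes' theorem
P(A|D) = P(D|A)P(A) / P(D)
       = 0.00335700 / 0.02882350
       = 0.1165


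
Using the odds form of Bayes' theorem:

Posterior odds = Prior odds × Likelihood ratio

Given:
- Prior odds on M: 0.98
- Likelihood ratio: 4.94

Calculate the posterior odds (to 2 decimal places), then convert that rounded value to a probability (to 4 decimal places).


Step 1: Calculate posterior odds
Posterior odds = Prior odds × LR
               = 0.98 × 4.94
               = 4.84

Step 2: Convert to probability
P(M|E) = Posterior odds / (1 + Posterior odds)
       = 4.84 / (1 + 4.84)
       = 4.84 / 5.84
       = 0.8288

The evidence increased P(M) from 0.4949 to 0.8288.


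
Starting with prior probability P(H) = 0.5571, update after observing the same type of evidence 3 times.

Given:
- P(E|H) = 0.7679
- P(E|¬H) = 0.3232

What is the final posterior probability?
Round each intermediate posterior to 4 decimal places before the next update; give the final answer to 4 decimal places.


Sequential Bayesian updating:

Initial prior: P(H) = 0.5571

Update 1:
  P(E) = 0.7679 × 0.5571 + 0.3232 × 0.4429 = 0.42779709 + 0.14314528 = 0.57094237
  P(H|E) = 0.42779709 / 0.57094237 = 0.7493

Update 2:
  P(E) = 0.7679 × 0.7493 + 0.3232 × 0.2507 = 0.57538747 + 0.08102624 = 0.65641371
  P(H|E) = 0.57538747 / 0.65641371 = 0.8766

Update 3:
  P(E) = 0.7679 × 0.8766 + 0.3232 × 0.1234 = 0.67314114 + 0.03988288 = 0.71302402
  P(H|E) = 0.67314114 / 0.71302402 = 0.9441

Final posterior: 0.9441


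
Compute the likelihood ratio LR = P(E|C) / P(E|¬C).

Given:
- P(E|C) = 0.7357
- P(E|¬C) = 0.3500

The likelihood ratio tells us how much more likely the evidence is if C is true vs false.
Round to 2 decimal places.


Likelihood Ratio (LR) = P(E|C) / P(E|¬C)

LR = 0.7357 / 0.3500
   = 2.10

The evidence is 2.10 times more likely if C is true than if C is false.
LR > 1, so observing E raises the odds in favor of C.


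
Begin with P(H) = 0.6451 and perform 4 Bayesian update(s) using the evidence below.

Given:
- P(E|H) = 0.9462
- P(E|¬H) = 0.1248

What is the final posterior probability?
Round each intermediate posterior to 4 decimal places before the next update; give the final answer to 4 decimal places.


Sequential Bayesian updating:

Initial prior: P(H) = 0.6451

Update 1:
  P(E) = 0.9462 × 0.6451 + 0.1248 × 0.3549 = 0.61039362 + 0.04429152 = 0.65468514
  P(H|E) = 0.61039362 / 0.65468514 = 0.9323

Update 2:
  P(E) = 0.9462 × 0.9323 + 0.1248 × 0.0677 = 0.88214226 + 0.00844896 = 0.89059122
  P(H|E) = 0.88214226 / 0.89059122 = 0.9905

Update 3:
  P(E) = 0.9462 × 0.9905 + 0.1248 × 0.0095 = 0.93721110 + 0.00118560 = 0.93839670
  P(H|E) = 0.93721110 / 0.93839670 = 0.9987

Update 4:
  P(E) = 0.9462 × 0.9987 + 0.1248 × 0.0013 = 0.94496994 + 0.00016224 = 0.94513218
  P(H|E) = 0.94496994 / 0.94513218 = 0.9998

Final posterior: 0.9998


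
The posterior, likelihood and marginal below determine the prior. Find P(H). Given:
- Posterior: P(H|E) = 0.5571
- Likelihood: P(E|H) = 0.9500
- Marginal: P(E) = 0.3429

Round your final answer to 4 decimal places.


From Bayes' theorem: P(H|E) = P(E|H) × P(H) / P(E)

Rearranging for P(H):
P(H) = P(H|E) × P(E) / P(E|H)
     = 0.5571 × 0.3429 / 0.9500
     = 0.19102959 / 0.9500
     = 0.2011


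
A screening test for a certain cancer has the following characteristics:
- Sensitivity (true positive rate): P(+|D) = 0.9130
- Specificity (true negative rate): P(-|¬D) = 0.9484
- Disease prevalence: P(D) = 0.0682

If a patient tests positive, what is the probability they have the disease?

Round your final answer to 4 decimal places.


Let D = has disease, + = positive test

Given:
- P(D) = 0.0682 (prevalence)
- P(+|D) = 0.9130 (sensitivity)
- P(-|¬D) = 0.9484 (specificity)
- P(+|¬D) = 0.0516 (false positive rate = 1 - specificity)

Step 1: Find P(+)
P(+) = P(+|D)P(D) + P(+|¬D)P(¬D)
     = 0.9130 × 0.0682 + 0.0516 × 0.9318
     = 0.06226660 + 0.04808088
     = 0.11034748

Step 2: Apply Bayes' theorem for P(D|+)
P(D|+) = P(+|D)P(D) / P(+)
       = 0.06226660 / 0.11034748
       = 0.5643


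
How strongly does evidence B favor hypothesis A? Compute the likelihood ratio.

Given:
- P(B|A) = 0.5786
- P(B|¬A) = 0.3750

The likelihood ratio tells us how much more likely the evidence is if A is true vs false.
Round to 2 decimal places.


Likelihood Ratio (LR) = P(B|A) / P(B|¬A)

LR = 0.5786 / 0.3750
   = 1.54

The evidence is 1.54 times more likely if A is true than if A is false.
Since LR > 1, the evidence supports A over ¬A.


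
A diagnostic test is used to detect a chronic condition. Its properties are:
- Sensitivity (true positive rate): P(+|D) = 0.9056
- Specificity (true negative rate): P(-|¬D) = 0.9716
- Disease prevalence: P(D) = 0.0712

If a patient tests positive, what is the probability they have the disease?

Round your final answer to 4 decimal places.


Let D = has disease, + = positive test

Given:
- P(D) = 0.0712 (prevalence)
- P(+|D) = 0.9056 (sensitivity)
- P(-|¬D) = 0.9716 (specificity)
- P(+|¬D) = 0.0284 (false positive rate = 1 - specificity)

Step 1: Find P(+)
P(+) = P(+|D)P(D) + P(+|¬D)P(¬D)
     = 0.9056 × 0.0712 + 0.0284 × 0.9288
     = 0.06447872 + 0.02637792
     = 0.09085664

Step 2: Apply Bayes' theorem for P(D|+)
P(D|+) = P(+|D)P(D) / P(+)
       = 0.06447872 / 0.09085664
       = 0.7097


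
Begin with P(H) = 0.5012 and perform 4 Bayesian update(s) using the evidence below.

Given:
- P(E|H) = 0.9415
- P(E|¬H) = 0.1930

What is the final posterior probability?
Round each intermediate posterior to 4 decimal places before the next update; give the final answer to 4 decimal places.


Sequential Bayesian updating:

Initial prior: P(H) = 0.5012

Update 1:
  P(E) = 0.9415 × 0.5012 + 0.1930 × 0.4988 = 0.47187980 + 0.09626840 = 0.56814820
  P(H|E) = 0.47187980 / 0.56814820 = 0.8306

Update 2:
  P(E) = 0.9415 × 0.8306 + 0.1930 × 0.1694 = 0.78200990 + 0.03269420 = 0.81470410
  P(H|E) = 0.78200990 / 0.81470410 = 0.9599

Update 3:
  P(E) = 0.9415 × 0.9599 + 0.1930 × 0.0401 = 0.90374585 + 0.00773930 = 0.91148515
  P(H|E) = 0.90374585 / 0.91148515 = 0.9915

Update 4:
  P(E) = 0.9415 × 0.9915 + 0.1930 × 0.0085 = 0.93349725 + 0.00164050 = 0.93513775
  P(H|E) = 0.93349725 / 0.93513775 = 0.9982

Final posterior: 0.9982


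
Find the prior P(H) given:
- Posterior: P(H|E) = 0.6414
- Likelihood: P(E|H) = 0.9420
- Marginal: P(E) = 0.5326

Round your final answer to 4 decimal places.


From Bayes' theorem: P(H|E) = P(E|H) × P(H) / P(E)

Rearranging for P(H):
P(H) = P(H|E) × P(E) / P(E|H)
     = 0.6414 × 0.5326 / 0.9420
     = 0.34160964 / 0.9420
     = 0.3626


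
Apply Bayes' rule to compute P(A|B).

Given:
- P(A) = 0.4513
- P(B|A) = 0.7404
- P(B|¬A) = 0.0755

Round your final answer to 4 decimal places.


Bayes' theorem: P(A|B) = P(B|A) × P(A) / P(B)

Step 1: Calculate P(B) using law of total probability
P(B) = P(B|A)P(A) + P(B|¬A)P(¬A)
     = 0.7404 × 0.4513 + 0.0755 × 0.5487
     = 0.33414252 + 0.04142685
     = 0.37556937

Step 2: Apply Bayes' theorem
P(A|B) = P(B|A) × P(A) / P(B)
       = 0.33414252 / 0.37556937
       = 0.8897


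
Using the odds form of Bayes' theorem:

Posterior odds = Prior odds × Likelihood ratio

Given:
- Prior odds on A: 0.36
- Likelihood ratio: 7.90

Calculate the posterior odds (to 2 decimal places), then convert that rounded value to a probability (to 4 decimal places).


Step 1: Calculate posterior odds
Posterior odds = Prior odds × LR
               = 0.36 × 7.90
               = 2.84

Step 2: Convert to probability
P(A|E) = Posterior odds / (1 + Posterior odds)
       = 2.84 / (1 + 2.84)
       = 2.84 / 3.84
       = 0.7396

The evidence increased P(A) from 0.2647 to 0.7396.


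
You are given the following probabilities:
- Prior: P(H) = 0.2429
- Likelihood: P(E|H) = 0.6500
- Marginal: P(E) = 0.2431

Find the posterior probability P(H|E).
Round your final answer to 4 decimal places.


Using Bayes' theorem:

P(H|E) = P(E|H) × P(H) / P(E)
       = 0.6500 × 0.2429 / 0.2431
       = 0.15788500 / 0.2431
       = 0.6495

The evidence strengthens our belief in H.
Prior: 0.2429 → Posterior: 0.6495


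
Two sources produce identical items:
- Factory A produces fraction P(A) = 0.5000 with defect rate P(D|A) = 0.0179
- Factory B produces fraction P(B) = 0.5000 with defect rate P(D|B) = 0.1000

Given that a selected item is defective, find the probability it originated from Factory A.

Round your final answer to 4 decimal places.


Let A = from Factory A, D = defective

Given:
- P(A) = 0.5000, P(B) = 0.5000
- P(D|A) = 0.0179, P(D|B) = 0.1000

Step 1: Find P(D)
P(D) = P(D|A)P(A) + P(D|B)P(B)
     = 0.0179 × 0.5000 + 0.1000 × 0.5000
     = 0.00895000 + 0.05000000
     = 0.05895000

Step 2: Apply Bayes' theorem
P(A|D) = P(D|A)P(A) / P(D)
       = 0.00895000 / 0.05895000
       = 0.1518


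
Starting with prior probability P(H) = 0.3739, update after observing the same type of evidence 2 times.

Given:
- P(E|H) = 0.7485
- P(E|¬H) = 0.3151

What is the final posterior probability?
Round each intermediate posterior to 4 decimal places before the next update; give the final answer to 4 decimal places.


Sequential Bayesian updating:

Initial prior: P(H) = 0.3739

Update 1:
  P(E) = 0.7485 × 0.3739 + 0.3151 × 0.6261 = 0.27986415 + 0.19728411 = 0.47714826
  P(H|E) = 0.27986415 / 0.47714826 = 0.5865

Update 2:
  P(E) = 0.7485 × 0.5865 + 0.3151 × 0.4135 = 0.43899525 + 0.13029385 = 0.56928910
  P(H|E) = 0.43899525 / 0.56928910 = 0.7711

Final posterior: 0.7711


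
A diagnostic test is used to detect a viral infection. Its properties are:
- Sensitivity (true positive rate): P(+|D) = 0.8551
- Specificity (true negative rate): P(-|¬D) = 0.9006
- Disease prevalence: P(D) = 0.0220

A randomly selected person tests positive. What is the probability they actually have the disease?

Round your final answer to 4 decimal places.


Let D = has disease, + = positive test

Given:
- P(D) = 0.0220 (prevalence)
- P(+|D) = 0.8551 (sensitivity)
- P(-|¬D) = 0.9006 (specificity)
- P(+|¬D) = 0.0994 (false positive rate = 1 - specificity)

Step 1: Find P(+)
P(+) = P(+|D)P(D) + P(+|¬D)P(¬D)
     = 0.8551 × 0.0220 + 0.0994 × 0.9780
     = 0.01881220 + 0.09721320
     = 0.11602540

Step 2: Apply Bayes' theorem for P(D|+)
P(D|+) = P(+|D)P(D) / P(+)
       = 0.01881220 / 0.11602540
       = 0.1621


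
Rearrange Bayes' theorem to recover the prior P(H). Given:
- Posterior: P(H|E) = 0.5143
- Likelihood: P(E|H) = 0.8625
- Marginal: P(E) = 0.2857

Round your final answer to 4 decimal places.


From Bayes' theorem: P(H|E) = P(E|H) × P(H) / P(E)

Rearranging for P(H):
P(H) = P(H|E) × P(E) / P(E|H)
     = 0.5143 × 0.2857 / 0.8625
     = 0.14693551 / 0.8625
     = 0.1704


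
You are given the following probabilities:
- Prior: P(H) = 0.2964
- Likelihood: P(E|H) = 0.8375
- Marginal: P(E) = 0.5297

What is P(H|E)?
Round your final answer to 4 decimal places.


Using Bayes' theorem:

P(H|E) = P(E|H) × P(H) / P(E)
       = 0.8375 × 0.2964 / 0.5297
       = 0.24823500 / 0.5297
       = 0.4686

The evidence strengthens our belief in H.
Prior: 0.2964 → Posterior: 0.4686


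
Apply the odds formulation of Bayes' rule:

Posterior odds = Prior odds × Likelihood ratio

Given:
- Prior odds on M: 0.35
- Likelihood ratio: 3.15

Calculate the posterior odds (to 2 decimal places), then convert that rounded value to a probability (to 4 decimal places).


Step 1: Calculate posterior odds
Posterior odds = Prior odds × LR
               = 0.35 × 3.15
               = 1.10

Step 2: Convert to probability
P(M|E) = Posterior odds / (1 + Posterior odds)
       = 1.10 / (1 + 1.10)
       = 1.10 / 2.10
       = 0.5238

The evidence increased P(M) from 0.2593 to 0.5238.


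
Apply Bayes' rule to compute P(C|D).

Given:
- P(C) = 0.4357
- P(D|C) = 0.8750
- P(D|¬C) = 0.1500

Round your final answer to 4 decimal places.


Bayes' theorem: P(C|D) = P(D|C) × P(C) / P(D)

Step 1: Calculate P(D) using law of total probability
P(D) = P(D|C)P(C) + P(D|¬C)P(¬C)
     = 0.8750 × 0.4357 + 0.1500 × 0.5643
     = 0.38123750 + 0.08464500
     = 0.46588250

Step 2: Apply Bayes' theorem
P(C|D) = P(D|C) × P(C) / P(D)
       = 0.38123750 / 0.46588250
       = 0.8183


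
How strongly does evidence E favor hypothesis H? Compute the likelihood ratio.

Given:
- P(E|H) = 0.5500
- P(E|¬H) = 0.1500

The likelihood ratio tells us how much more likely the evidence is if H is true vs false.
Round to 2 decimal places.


Likelihood Ratio (LR) = P(E|H) / P(E|¬H)

LR = 0.5500 / 0.1500
   = 3.67

The evidence is 3.67 times more likely if H is true than if H is false.
Since LR > 1, the evidence supports H over ¬H.


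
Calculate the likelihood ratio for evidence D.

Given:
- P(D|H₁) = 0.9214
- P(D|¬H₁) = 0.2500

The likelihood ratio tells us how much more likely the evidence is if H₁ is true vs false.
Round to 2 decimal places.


Likelihood Ratio (LR) = P(D|H₁) / P(D|¬H₁)

LR = 0.9214 / 0.2500
   = 3.69

The evidence is 3.69 times more likely if H₁ is true than if H₁ is false.
Because LR exceeds 1, D is evidence for H₁.


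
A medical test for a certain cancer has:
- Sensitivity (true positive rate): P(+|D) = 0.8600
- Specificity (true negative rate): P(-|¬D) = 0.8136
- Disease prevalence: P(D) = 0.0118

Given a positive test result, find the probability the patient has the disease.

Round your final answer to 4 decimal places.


Let D = has disease, + = positive test

Given:
- P(D) = 0.0118 (prevalence)
- P(+|D) = 0.8600 (sensitivity)
- P(-|¬D) = 0.8136 (specificity)
- P(+|¬D) = 0.1864 (false positive rate = 1 - specificity)

Step 1: Find P(+)
P(+) = P(+|D)P(D) + P(+|¬D)P(¬D)
     = 0.8600 × 0.0118 + 0.1864 × 0.9882
     = 0.01014800 + 0.18420048
     = 0.19434848

Step 2: Apply Bayes' theorem for P(D|+)
P(D|+) = P(+|D)P(D) / P(+)
       = 0.01014800 / 0.19434848
       = 0.0522


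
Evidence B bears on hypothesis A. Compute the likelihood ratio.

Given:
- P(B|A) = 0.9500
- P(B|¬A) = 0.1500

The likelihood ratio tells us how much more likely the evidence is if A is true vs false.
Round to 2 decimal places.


Likelihood Ratio (LR) = P(B|A) / P(B|¬A)

LR = 0.9500 / 0.1500
   = 6.33

The evidence is 6.33 times more likely if A is true than if A is false.
Since LR > 1, the evidence supports A over ¬A.


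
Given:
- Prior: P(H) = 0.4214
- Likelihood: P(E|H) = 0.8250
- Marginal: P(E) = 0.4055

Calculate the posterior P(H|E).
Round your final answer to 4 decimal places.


Using Bayes' theorem:

P(H|E) = P(E|H) × P(H) / P(E)
       = 0.8250 × 0.4214 / 0.4055
       = 0.34765500 / 0.4055
       = 0.8573

The evidence strengthens our belief in H.
Prior: 0.4214 → Posterior: 0.8573


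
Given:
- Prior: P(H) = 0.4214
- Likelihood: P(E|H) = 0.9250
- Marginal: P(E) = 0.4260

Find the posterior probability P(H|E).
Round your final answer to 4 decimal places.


Using Bayes' theorem:

P(H|E) = P(E|H) × P(H) / P(E)
       = 0.9250 × 0.4214 / 0.4260
       = 0.38979500 / 0.4260
       = 0.9150

The evidence strengthens our belief in H.
Prior: 0.4214 → Posterior: 0.9150


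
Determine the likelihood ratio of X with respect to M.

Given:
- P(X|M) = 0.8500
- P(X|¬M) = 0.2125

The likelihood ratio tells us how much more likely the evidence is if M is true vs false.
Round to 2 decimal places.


Likelihood Ratio (LR) = P(X|M) / P(X|¬M)

LR = 0.8500 / 0.2125
   = 4.00

The evidence is 4.00 times more likely if M is true than if M is false.
Since LR > 1, the evidence supports M over ¬M.


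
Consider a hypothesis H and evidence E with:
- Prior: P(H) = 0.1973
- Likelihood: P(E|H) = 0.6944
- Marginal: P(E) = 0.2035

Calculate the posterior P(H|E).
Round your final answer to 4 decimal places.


Using Bayes' theorem:

P(H|E) = P(E|H) × P(H) / P(E)
       = 0.6944 × 0.1973 / 0.2035
       = 0.13700512 / 0.2035
       = 0.6732

The evidence strengthens our belief in H.
Prior: 0.1973 → Posterior: 0.6732


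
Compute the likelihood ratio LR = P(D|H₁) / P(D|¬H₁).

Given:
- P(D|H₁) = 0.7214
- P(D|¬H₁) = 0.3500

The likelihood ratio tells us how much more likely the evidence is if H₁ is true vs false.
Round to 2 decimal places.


Likelihood Ratio (LR) = P(D|H₁) / P(D|¬H₁)

LR = 0.7214 / 0.3500
   = 2.06

The evidence is 2.06 times more likely if H₁ is true than if H₁ is false.
Since LR > 1, the evidence supports H₁ over ¬H₁.


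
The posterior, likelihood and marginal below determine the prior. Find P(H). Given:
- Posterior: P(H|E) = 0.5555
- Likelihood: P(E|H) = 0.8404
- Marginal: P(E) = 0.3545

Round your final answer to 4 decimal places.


From Bayes' theorem: P(H|E) = P(E|H) × P(H) / P(E)

Rearranging for P(H):
P(H) = P(H|E) × P(E) / P(E|H)
     = 0.5555 × 0.3545 / 0.8404
     = 0.19692475 / 0.8404
     = 0.2343


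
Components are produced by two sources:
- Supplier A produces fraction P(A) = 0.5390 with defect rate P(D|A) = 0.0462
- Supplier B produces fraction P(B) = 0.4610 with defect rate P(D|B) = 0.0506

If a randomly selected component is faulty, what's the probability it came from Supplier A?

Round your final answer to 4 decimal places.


Let A = from Supplier A, D = faulty

Given:
- P(A) = 0.5390, P(B) = 0.4610
- P(D|A) = 0.0462, P(D|B) = 0.0506

Step 1: Find P(D)
P(D) = P(D|A)P(A) + P(D|B)P(B)
     = 0.0462 × 0.5390 + 0.0506 × 0.4610
     = 0.02490180 + 0.02332660
     = 0.04822840

Step 2: Apply Bayes' theorem
P(A|D) = P(D|A)P(A) / P(D)
       = 0.02490180 / 0.04822840
       = 0.5163


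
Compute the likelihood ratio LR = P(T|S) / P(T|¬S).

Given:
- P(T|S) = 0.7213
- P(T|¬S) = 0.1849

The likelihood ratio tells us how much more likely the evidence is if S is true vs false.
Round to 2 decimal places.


Likelihood Ratio (LR) = P(T|S) / P(T|¬S)

LR = 0.7213 / 0.1849
   = 3.90

The evidence is 3.90 times more likely if S is true than if S is false.
Since LR > 1, the evidence supports S over ¬S.


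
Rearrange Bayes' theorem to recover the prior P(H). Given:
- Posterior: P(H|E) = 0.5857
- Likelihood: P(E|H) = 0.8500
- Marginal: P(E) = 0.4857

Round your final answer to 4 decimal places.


From Bayes' theorem: P(H|E) = P(E|H) × P(H) / P(E)

Rearranging for P(H):
P(H) = P(H|E) × P(E) / P(E|H)
     = 0.5857 × 0.4857 / 0.8500
     = 0.28447449 / 0.8500
     = 0.3347


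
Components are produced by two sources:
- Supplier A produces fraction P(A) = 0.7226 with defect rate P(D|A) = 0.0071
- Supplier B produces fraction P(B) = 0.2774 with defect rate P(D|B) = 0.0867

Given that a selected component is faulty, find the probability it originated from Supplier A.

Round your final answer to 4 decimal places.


Let A = from Supplier A, D = faulty

Given:
- P(A) = 0.7226, P(B) = 0.2774
- P(D|A) = 0.0071, P(D|B) = 0.0867

Step 1: Find P(D)
P(D) = P(D|A)P(A) + P(D|B)P(B)
     = 0.0071 × 0.7226 + 0.0867 × 0.2774
     = 0.00513046 + 0.02405058
     = 0.02918104

Step 2: Apply Bayes' theorem
P(A|D) = P(D|A)P(A) / P(D)
       = 0.00513046 / 0.02918104
       = 0.1758


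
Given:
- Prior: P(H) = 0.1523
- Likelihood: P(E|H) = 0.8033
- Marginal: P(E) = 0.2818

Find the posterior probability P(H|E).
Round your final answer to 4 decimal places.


Using Bayes' theorem:

P(H|E) = P(E|H) × P(H) / P(E)
       = 0.8033 × 0.1523 / 0.2818
       = 0.12234259 / 0.2818
       = 0.4341

The evidence strengthens our belief in H.
Prior: 0.1523 → Posterior: 0.4341


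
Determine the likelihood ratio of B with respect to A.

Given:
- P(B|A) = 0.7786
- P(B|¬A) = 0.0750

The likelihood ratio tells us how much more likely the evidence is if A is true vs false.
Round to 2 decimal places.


Likelihood Ratio (LR) = P(B|A) / P(B|¬A)

LR = 0.7786 / 0.0750
   = 10.38

The evidence is 10.38 times more likely if A is true than if A is false.
LR > 1, so observing B raises the odds in favor of A.


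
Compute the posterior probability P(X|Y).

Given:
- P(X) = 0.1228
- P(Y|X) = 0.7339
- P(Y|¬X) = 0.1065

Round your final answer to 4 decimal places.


Bayes' theorem: P(X|Y) = P(Y|X) × P(X) / P(Y)

Step 1: Calculate P(Y) using law of total probability
P(Y) = P(Y|X)P(X) + P(Y|¬X)P(¬X)
     = 0.7339 × 0.1228 + 0.1065 × 0.8772
     = 0.09012292 + 0.09342180
     = 0.18354472

Step 2: Apply Bayes' theorem
P(X|Y) = P(Y|X) × P(X) / P(Y)
       = 0.09012292 / 0.18354472
       = 0.4910


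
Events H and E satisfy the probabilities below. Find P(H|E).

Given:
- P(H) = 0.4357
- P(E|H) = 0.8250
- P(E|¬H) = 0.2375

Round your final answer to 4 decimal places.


Bayes' theorem: P(H|E) = P(E|H) × P(H) / P(E)

Step 1: Calculate P(E) using law of total probability
P(E) = P(E|H)P(H) + P(E|¬H)P(¬H)
     = 0.8250 × 0.4357 + 0.2375 × 0.5643
     = 0.35945250 + 0.13402125
     = 0.49347375

Step 2: Apply Bayes' theorem
P(H|E) = P(E|H) × P(H) / P(E)
       = 0.35945250 / 0.49347375
       = 0.7284


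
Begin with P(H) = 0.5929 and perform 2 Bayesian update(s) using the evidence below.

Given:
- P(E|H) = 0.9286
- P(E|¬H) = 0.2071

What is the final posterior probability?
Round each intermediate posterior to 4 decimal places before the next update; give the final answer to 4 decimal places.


Sequential Bayesian updating:

Initial prior: P(H) = 0.5929

Update 1:
  P(E) = 0.9286 × 0.5929 + 0.2071 × 0.4071 = 0.55056694 + 0.08431041 = 0.63487735
  P(H|E) = 0.55056694 / 0.63487735 = 0.8672

Update 2:
  P(E) = 0.9286 × 0.8672 + 0.2071 × 0.1328 = 0.80528192 + 0.02750288 = 0.83278480
  P(H|E) = 0.80528192 / 0.83278480 = 0.9670

Final posterior: 0.9670


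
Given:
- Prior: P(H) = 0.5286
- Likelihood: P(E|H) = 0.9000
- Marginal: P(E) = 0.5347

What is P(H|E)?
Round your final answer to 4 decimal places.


Using Bayes' theorem:

P(H|E) = P(E|H) × P(H) / P(E)
       = 0.9000 × 0.5286 / 0.5347
       = 0.47574000 / 0.5347
       = 0.8897

The evidence strengthens our belief in H.
Prior: 0.5286 → Posterior: 0.8897


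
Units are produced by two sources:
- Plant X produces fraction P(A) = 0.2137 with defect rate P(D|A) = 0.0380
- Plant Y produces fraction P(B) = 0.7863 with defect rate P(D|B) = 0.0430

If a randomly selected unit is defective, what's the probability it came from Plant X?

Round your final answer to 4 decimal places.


Let A = from Plant X, D = defective

Given:
- P(A) = 0.2137, P(B) = 0.7863
- P(D|A) = 0.0380, P(D|B) = 0.0430

Step 1: Find P(D)
P(D) = P(D|A)P(A) + P(D|B)P(B)
     = 0.0380 × 0.2137 + 0.0430 × 0.7863
     = 0.00812060 + 0.03381090
     = 0.04193150

Step 2: Apply Bayes' theorem
P(A|D) = P(D|A)P(A) / P(D)
       = 0.00812060 / 0.04193150
       = 0.1937


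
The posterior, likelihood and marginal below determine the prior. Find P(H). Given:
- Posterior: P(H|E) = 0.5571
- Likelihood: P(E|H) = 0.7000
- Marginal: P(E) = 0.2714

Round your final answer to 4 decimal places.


From Bayes' theorem: P(H|E) = P(E|H) × P(H) / P(E)

Rearranging for P(H):
P(H) = P(H|E) × P(E) / P(E|H)
     = 0.5571 × 0.2714 / 0.7000
     = 0.15119694 / 0.7000
     = 0.2160


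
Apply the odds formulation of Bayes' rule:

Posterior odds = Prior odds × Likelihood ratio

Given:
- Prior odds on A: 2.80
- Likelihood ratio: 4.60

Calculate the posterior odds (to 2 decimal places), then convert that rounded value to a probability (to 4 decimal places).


Step 1: Calculate posterior odds
Posterior odds = Prior odds × LR
               = 2.80 × 4.60
               = 12.88

Step 2: Convert to probability
P(A|E) = Posterior odds / (1 + Posterior odds)
       = 12.88 / (1 + 12.88)
       = 12.88 / 13.88
       = 0.9280

The evidence increased P(A) from 0.7368 to 0.9280.


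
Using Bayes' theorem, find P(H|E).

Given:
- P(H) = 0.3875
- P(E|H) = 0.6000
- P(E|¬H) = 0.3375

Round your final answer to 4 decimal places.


Bayes' theorem: P(H|E) = P(E|H) × P(H) / P(E)

Step 1: Calculate P(E) using law of total probability
P(E) = P(E|H)P(H) + P(E|¬H)P(¬H)
     = 0.6000 × 0.3875 + 0.3375 × 0.6125
     = 0.23250000 + 0.20671875
     = 0.43921875

Step 2: Apply Bayes' theorem
P(H|E) = P(E|H) × P(H) / P(E)
       = 0.23250000 / 0.43921875
       = 0.5293


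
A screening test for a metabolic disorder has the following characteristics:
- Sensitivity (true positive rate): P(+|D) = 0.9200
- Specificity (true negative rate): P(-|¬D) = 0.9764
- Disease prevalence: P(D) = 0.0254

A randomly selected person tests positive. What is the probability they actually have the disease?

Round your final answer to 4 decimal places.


Let D = has disease, + = positive test

Given:
- P(D) = 0.0254 (prevalence)
- P(+|D) = 0.9200 (sensitivity)
- P(-|¬D) = 0.9764 (specificity)
- P(+|¬D) = 0.0236 (false positive rate = 1 - specificity)

Step 1: Find P(+)
P(+) = P(+|D)P(D) + P(+|¬D)P(¬D)
     = 0.9200 × 0.0254 + 0.0236 × 0.9746
     = 0.02336800 + 0.02300056
     = 0.04636856

Step 2: Apply Bayes' theorem for P(D|+)
P(D|+) = P(+|D)P(D) / P(+)
       = 0.02336800 / 0.04636856
       = 0.5040


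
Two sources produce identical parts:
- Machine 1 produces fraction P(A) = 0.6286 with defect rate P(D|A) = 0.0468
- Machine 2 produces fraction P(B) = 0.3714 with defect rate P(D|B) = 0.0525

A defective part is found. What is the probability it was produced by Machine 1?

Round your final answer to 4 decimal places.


Let A = from Machine 1, D = defective

Given:
- P(A) = 0.6286, P(B) = 0.3714
- P(D|A) = 0.0468, P(D|B) = 0.0525

Step 1: Find P(D)
P(D) = P(D|A)P(A) + P(D|B)P(B)
     = 0.0468 × 0.6286 + 0.0525 × 0.3714
     = 0.02941848 + 0.01949850
     = 0.04891698

Step 2: Apply Bayes' theorem
P(A|D) = P(D|A)P(A) / P(D)
       = 0.02941848 / 0.04891698
       = 0.6014


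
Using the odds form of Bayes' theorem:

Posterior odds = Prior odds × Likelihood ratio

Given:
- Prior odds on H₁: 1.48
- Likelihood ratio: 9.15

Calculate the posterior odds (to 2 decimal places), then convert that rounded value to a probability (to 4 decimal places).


Step 1: Calculate posterior odds
Posterior odds = Prior odds × LR
               = 1.48 × 9.15
               = 13.54

Step 2: Convert to probability
P(H₁|E) = Posterior odds / (1 + Posterior odds)
       = 13.54 / (1 + 13.54)
       = 13.54 / 14.54
       = 0.9312

The evidence increased P(H₁) from 0.5968 to 0.9312.


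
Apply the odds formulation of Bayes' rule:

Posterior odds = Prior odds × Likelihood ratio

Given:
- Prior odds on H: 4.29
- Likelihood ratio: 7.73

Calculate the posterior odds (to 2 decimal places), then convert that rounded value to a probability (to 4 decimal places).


Step 1: Calculate posterior odds
Posterior odds = Prior odds × LR
               = 4.29 × 7.73
               = 33.16

Step 2: Convert to probability
P(H|E) = Posterior odds / (1 + Posterior odds)
       = 33.16 / (1 + 33.16)
       = 33.16 / 34.16
       = 0.9707

The evidence increased P(H) from 0.8110 to 0.9707.


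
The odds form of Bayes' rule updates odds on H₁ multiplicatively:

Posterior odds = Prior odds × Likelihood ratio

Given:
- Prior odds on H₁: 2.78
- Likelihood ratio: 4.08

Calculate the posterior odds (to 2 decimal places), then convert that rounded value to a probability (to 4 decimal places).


Step 1: Calculate posterior odds
Posterior odds = Prior odds × LR
               = 2.78 × 4.08
               = 11.34

Step 2: Convert to probability
P(H₁|E) = Posterior odds / (1 + Posterior odds)
       = 11.34 / (1 + 11.34)
       = 11.34 / 12.34
       = 0.9190

The evidence increased P(H₁) from 0.7354 to 0.9190.


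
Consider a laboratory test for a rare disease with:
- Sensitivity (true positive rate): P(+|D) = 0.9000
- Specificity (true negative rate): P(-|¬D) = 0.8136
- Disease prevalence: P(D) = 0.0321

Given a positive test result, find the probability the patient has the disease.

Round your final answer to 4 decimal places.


Let D = has disease, + = positive test

Given:
- P(D) = 0.0321 (prevalence)
- P(+|D) = 0.9000 (sensitivity)
- P(-|¬D) = 0.8136 (specificity)
- P(+|¬D) = 0.1864 (false positive rate = 1 - specificity)

Step 1: Find P(+)
P(+) = P(+|D)P(D) + P(+|¬D)P(¬D)
     = 0.9000 × 0.0321 + 0.1864 × 0.9679
     = 0.02889000 + 0.18041656
     = 0.20930656

Step 2: Apply Bayes' theorem for P(D|+)
P(D|+) = P(+|D)P(D) / P(+)
       = 0.02889000 / 0.20930656
       = 0.1380


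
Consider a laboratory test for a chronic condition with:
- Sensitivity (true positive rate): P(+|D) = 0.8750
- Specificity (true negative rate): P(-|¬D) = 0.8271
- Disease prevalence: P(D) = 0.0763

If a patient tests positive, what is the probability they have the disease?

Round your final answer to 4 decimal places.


Let D = has disease, + = positive test

Given:
- P(D) = 0.0763 (prevalence)
- P(+|D) = 0.8750 (sensitivity)
- P(-|¬D) = 0.8271 (specificity)
- P(+|¬D) = 0.1729 (false positive rate = 1 - specificity)

Step 1: Find P(+)
P(+) = P(+|D)P(D) + P(+|¬D)P(¬D)
     = 0.8750 × 0.0763 + 0.1729 × 0.9237
     = 0.06676250 + 0.15970773
     = 0.22647023

Step 2: Apply Bayes' theorem for P(D|+)
P(D|+) = P(+|D)P(D) / P(+)
       = 0.06676250 / 0.22647023
       = 0.2948


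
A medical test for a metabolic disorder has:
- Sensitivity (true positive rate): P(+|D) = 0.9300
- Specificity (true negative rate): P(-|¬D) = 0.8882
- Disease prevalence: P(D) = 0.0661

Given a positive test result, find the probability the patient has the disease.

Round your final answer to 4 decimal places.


Let D = has disease, + = positive test

Given:
- P(D) = 0.0661 (prevalence)
- P(+|D) = 0.9300 (sensitivity)
- P(-|¬D) = 0.8882 (specificity)
- P(+|¬D) = 0.1118 (false positive rate = 1 - specificity)

Step 1: Find P(+)
P(+) = P(+|D)P(D) + P(+|¬D)P(¬D)
     = 0.9300 × 0.0661 + 0.1118 × 0.9339
     = 0.06147300 + 0.10441002
     = 0.16588302

Step 2: Apply Bayes' theorem for P(D|+)
P(D|+) = P(+|D)P(D) / P(+)
       = 0.06147300 / 0.16588302
       = 0.3706


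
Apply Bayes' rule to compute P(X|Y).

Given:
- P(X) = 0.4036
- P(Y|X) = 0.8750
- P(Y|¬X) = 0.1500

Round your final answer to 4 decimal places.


Bayes' theorem: P(X|Y) = P(Y|X) × P(X) / P(Y)

Step 1: Calculate P(Y) using law of total probability
P(Y) = P(Y|X)P(X) + P(Y|¬X)P(¬X)
     = 0.8750 × 0.4036 + 0.1500 × 0.5964
     = 0.35315000 + 0.08946000
     = 0.44261000

Step 2: Apply Bayes' theorem
P(X|Y) = P(Y|X) × P(X) / P(Y)
       = 0.35315000 / 0.44261000
       = 0.7979


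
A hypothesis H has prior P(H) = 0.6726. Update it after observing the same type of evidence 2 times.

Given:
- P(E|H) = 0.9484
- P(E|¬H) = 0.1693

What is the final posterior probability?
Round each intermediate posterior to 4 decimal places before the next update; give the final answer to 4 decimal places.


Sequential Bayesian updating:

Initial prior: P(H) = 0.6726

Update 1:
  P(E) = 0.9484 × 0.6726 + 0.1693 × 0.3274 = 0.63789384 + 0.05542882 = 0.69332266
  P(H|E) = 0.63789384 / 0.69332266 = 0.9201

Update 2:
  P(E) = 0.9484 × 0.9201 + 0.1693 × 0.0799 = 0.87262284 + 0.01352707 = 0.88614991
  P(H|E) = 0.87262284 / 0.88614991 = 0.9847

Final posterior: 0.9847


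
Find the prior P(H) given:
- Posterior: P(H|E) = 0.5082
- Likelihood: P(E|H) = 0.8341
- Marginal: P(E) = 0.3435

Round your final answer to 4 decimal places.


From Bayes' theorem: P(H|E) = P(E|H) × P(H) / P(E)

Rearranging for P(H):
P(H) = P(H|E) × P(E) / P(E|H)
     = 0.5082 × 0.3435 / 0.8341
     = 0.17456670 / 0.8341
     = 0.2093


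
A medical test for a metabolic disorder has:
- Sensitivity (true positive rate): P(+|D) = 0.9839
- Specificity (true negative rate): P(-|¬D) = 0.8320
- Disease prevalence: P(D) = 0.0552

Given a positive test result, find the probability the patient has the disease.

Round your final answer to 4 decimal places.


Let D = has disease, + = positive test

Given:
- P(D) = 0.0552 (prevalence)
- P(+|D) = 0.9839 (sensitivity)
- P(-|¬D) = 0.8320 (specificity)
- P(+|¬D) = 0.1680 (false positive rate = 1 - specificity)

Step 1: Find P(+)
P(+) = P(+|D)P(D) + P(+|¬D)P(¬D)
     = 0.9839 × 0.0552 + 0.1680 × 0.9448
     = 0.05431128 + 0.15872640
     = 0.21303768

Step 2: Apply Bayes' theorem for P(D|+)
P(D|+) = P(+|D)P(D) / P(+)
       = 0.05431128 / 0.21303768
       = 0.2549
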